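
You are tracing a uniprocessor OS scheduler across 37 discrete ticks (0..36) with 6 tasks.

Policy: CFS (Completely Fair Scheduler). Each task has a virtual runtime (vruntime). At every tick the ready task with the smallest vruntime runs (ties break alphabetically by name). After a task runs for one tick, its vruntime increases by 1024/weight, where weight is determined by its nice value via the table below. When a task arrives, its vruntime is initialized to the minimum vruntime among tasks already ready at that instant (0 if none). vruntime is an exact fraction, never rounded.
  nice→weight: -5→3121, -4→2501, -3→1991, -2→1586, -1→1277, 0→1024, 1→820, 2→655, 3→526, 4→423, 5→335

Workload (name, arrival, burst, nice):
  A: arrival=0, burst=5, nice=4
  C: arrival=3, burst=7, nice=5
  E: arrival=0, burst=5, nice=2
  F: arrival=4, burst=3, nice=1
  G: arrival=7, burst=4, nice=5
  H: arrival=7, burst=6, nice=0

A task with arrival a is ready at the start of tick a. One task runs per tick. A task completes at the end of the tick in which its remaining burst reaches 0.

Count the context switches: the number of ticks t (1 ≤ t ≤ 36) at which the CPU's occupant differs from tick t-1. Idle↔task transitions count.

t=0: vr[A=0 E=0] → run A
t=1: vr[A=1024/423 E=0] → run E
t=2: vr[A=1024/423 E=1024/655] → run E
t=3: vr[A=1024/423 C=1024/423 E=2048/655] → run A
t=4: vr[A=2048/423 C=1024/423 E=2048/655 F=1024/423] → run C
t=5: vr[A=2048/423 C=776192/141705 E=2048/655 F=1024/423] → run F
t=6: vr[A=2048/423 C=776192/141705 E=2048/655 F=318208/86715] → run E
t=7: vr[A=2048/423 C=776192/141705 E=3072/655 F=318208/86715 G=318208/86715 H=318208/86715] → run F
t=8: vr[A=2048/423 C=776192/141705 E=3072/655 F=426496/86715 G=318208/86715 H=318208/86715] → run G
t=9: vr[A=2048/423 C=776192/141705 E=3072/655 F=426496/86715 G=39079168/5809905 H=318208/86715] → run H
t=10: vr[A=2048/423 C=776192/141705 E=3072/655 F=426496/86715 G=39079168/5809905 H=404923/86715] → run H
t=11: vr[A=2048/423 C=776192/141705 E=3072/655 F=426496/86715 G=39079168/5809905 H=491638/86715] → run E
t=12: vr[A=2048/423 C=776192/141705 E=4096/655 F=426496/86715 G=39079168/5809905 H=491638/86715] → run A
t=13: vr[A=1024/141 C=776192/141705 E=4096/655 F=426496/86715 G=39079168/5809905 H=491638/86715] → run F
t=14: vr[A=1024/141 C=776192/141705 E=4096/655 G=39079168/5809905 H=491638/86715] → run C
t=15: vr[A=1024/141 C=1209344/141705 E=4096/655 G=39079168/5809905 H=491638/86715] → run H
t=16: vr[A=1024/141 C=1209344/141705 E=4096/655 G=39079168/5809905 H=578353/86715] → run E
t=17: vr[A=1024/141 C=1209344/141705 G=39079168/5809905 H=578353/86715] → run H
t=18: vr[A=1024/141 C=1209344/141705 G=39079168/5809905 H=665068/86715] → run G
t=19: vr[A=1024/141 C=1209344/141705 G=11367680/1161981 H=665068/86715] → run A
t=20: vr[A=4096/423 C=1209344/141705 G=11367680/1161981 H=665068/86715] → run H
t=21: vr[A=4096/423 C=1209344/141705 G=11367680/1161981 H=751783/86715] → run C
t=22: vr[A=4096/423 C=1642496/141705 G=11367680/1161981 H=751783/86715] → run H
t=23: vr[A=4096/423 C=1642496/141705 G=11367680/1161981] → run A
t=24: vr[C=1642496/141705 G=11367680/1161981] → run G
t=25: vr[C=1642496/141705 G=74597632/5809905] → run C
t=26: vr[C=2075648/141705 G=74597632/5809905] → run G
t=27: vr[C=2075648/141705] → run C
t=28: vr[C=501760/28341] → run C
t=29: vr[C=2941952/141705] → run C
t=30: (idle)
t=31: (idle)
t=32: (idle)
t=33: (idle)
t=34: (idle)
t=35: (idle)
t=36: (idle)

context switches = 26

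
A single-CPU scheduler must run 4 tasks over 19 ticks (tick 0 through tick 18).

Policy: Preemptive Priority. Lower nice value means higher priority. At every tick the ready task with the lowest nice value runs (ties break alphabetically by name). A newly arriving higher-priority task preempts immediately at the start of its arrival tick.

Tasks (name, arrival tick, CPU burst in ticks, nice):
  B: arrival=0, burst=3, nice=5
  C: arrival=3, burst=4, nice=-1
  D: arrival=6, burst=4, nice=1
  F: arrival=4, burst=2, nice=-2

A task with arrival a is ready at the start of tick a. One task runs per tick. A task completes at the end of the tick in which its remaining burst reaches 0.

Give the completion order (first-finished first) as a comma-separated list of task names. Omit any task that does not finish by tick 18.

t=0: ready={B} → run B
t=1: ready={B} → run B
t=2: ready={B} → run B
t=3: ready={C} → run C
t=4: ready={C,F} → run F
t=5: ready={C,F} → run F
t=6: ready={C,D} → run C
t=7: ready={C,D} → run C
t=8: ready={C,D} → run C
t=9: ready={D} → run D
t=10: ready={D} → run D
t=11: ready={D} → run D
t=12: ready={D} → run D
t=13: (idle)
t=14: (idle)
t=15: (idle)
t=16: (idle)
t=17: (idle)
t=18: (idle)

completion order = B, F, C, D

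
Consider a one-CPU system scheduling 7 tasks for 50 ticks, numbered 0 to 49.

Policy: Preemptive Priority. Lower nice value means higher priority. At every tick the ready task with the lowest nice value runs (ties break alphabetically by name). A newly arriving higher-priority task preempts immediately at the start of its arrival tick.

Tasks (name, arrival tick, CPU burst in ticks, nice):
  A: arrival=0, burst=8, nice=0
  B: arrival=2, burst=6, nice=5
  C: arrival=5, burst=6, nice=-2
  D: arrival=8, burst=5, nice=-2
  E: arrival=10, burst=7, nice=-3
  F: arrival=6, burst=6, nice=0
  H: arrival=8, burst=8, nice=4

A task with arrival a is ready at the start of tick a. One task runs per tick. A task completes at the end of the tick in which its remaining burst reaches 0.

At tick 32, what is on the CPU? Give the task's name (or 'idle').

t=0: ready={A} → run A
t=1: ready={A} → run A
t=2: ready={A,B} → run A
t=3: ready={A,B} → run A
t=4: ready={A,B} → run A
t=5: ready={A,B,C} → run C
t=6: ready={A,B,C,F} → run C
t=7: ready={A,B,C,F} → run C
t=8: ready={A,B,C,D,F,H} → run C
t=9: ready={A,B,C,D,F,H} → run C
t=10: ready={A,B,C,D,E,F,H} → run E
t=11: ready={A,B,C,D,E,F,H} → run E
t=12: ready={A,B,C,D,E,F,H} → run E
t=13: ready={A,B,C,D,E,F,H} → run E
t=14: ready={A,B,C,D,E,F,H} → run E
t=15: ready={A,B,C,D,E,F,H} → run E
t=16: ready={A,B,C,D,E,F,H} → run E
t=17: ready={A,B,C,D,F,H} → run C
t=18: ready={A,B,D,F,H} → run D
t=19: ready={A,B,D,F,H} → run D
t=20: ready={A,B,D,F,H} → run D
t=21: ready={A,B,D,F,H} → run D
t=22: ready={A,B,D,F,H} → run D
t=23: ready={A,B,F,H} → run A
t=24: ready={A,B,F,H} → run A
t=25: ready={A,B,F,H} → run A
t=26: ready={B,F,H} → run F
t=27: ready={B,F,H} → run F
t=28: ready={B,F,H} → run F
t=29: ready={B,F,H} → run F
t=30: ready={B,F,H} → run F
t=31: ready={B,F,H} → run F
t=32: ready={B,H} → run H
t=33: ready={B,H} → run H
t=34: ready={B,H} → run H
t=35: ready={B,H} → run H
t=36: ready={B,H} → run H
t=37: ready={B,H} → run H
t=38: ready={B,H} → run H
t=39: ready={B,H} → run H
t=40: ready={B} → run B
t=41: ready={B} → run B
t=42: ready={B} → run B
t=43: ready={B} → run B
t=44: ready={B} → run B
t=45: ready={B} → run B
t=46: (idle)
t=47: (idle)
t=48: (idle)
t=49: (idle)

running at tick 32 = H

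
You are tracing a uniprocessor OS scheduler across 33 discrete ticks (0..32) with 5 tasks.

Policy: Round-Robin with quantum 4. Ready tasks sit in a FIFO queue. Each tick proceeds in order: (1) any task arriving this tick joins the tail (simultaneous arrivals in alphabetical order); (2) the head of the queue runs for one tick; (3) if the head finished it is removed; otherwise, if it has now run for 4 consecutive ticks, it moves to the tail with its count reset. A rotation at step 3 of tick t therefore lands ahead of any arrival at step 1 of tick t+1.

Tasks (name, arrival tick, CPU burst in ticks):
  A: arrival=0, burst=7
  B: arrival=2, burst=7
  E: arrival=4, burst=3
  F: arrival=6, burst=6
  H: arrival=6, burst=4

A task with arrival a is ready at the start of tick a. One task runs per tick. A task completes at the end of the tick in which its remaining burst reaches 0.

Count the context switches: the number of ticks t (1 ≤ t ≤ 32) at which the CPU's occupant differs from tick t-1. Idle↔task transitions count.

t=0: queue=[A] q_used=0 → run A
t=1: queue=[A] q_used=1 → run A
t=2: queue=[A,B] q_used=2 → run A
t=3: queue=[A,B] q_used=3 → run A
t=4: queue=[B,A,E] q_used=0 → run B
t=5: queue=[B,A,E] q_used=1 → run B
t=6: queue=[B,A,E,F,H] q_used=2 → run B
t=7: queue=[B,A,E,F,H] q_used=3 → run B
t=8: queue=[A,E,F,H,B] q_used=0 → run A
t=9: queue=[A,E,F,H,B] q_used=1 → run A
t=10: queue=[A,E,F,H,B] q_used=2 → run A
t=11: queue=[E,F,H,B] q_used=0 → run E
t=12: queue=[E,F,H,B] q_used=1 → run E
t=13: queue=[E,F,H,B] q_used=2 → run E
t=14: queue=[F,H,B] q_used=0 → run F
t=15: queue=[F,H,B] q_used=1 → run F
t=16: queue=[F,H,B] q_used=2 → run F
t=17: queue=[F,H,B] q_used=3 → run F
t=18: queue=[H,B,F] q_used=0 → run H
t=19: queue=[H,B,F] q_used=1 → run H
t=20: queue=[H,B,F] q_used=2 → run H
t=21: queue=[H,B,F] q_used=3 → run H
t=22: queue=[B,F] q_used=0 → run B
t=23: queue=[B,F] q_used=1 → run B
t=24: queue=[B,F] q_used=2 → run B
t=25: queue=[F] q_used=0 → run F
t=26: queue=[F] q_used=1 → run F
t=27: (idle)
t=28: (idle)
t=29: (idle)
t=30: (idle)
t=31: (idle)
t=32: (idle)

context switches = 8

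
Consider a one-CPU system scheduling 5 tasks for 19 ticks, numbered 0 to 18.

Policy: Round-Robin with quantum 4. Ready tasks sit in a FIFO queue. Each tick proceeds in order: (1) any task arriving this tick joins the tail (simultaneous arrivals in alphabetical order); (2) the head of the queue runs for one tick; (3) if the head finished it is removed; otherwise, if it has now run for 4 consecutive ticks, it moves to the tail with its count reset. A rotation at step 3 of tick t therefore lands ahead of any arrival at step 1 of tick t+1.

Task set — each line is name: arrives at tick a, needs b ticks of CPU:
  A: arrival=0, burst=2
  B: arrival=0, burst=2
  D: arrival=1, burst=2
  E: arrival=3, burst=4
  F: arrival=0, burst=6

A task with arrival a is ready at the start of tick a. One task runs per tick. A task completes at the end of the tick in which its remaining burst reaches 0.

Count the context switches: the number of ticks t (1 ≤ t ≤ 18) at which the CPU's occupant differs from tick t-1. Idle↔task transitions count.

t=0: queue=[A,B,F] q_used=0 → run A
t=1: queue=[A,B,F,D] q_used=1 → run A
t=2: queue=[B,F,D] q_used=0 → run B
t=3: queue=[B,F,D,E] q_used=1 → run B
t=4: queue=[F,D,E] q_used=0 → run F
t=5: queue=[F,D,E] q_used=1 → run F
t=6: queue=[F,D,E] q_used=2 → run F
t=7: queue=[F,D,E] q_used=3 → run F
t=8: queue=[D,E,F] q_used=0 → run D
t=9: queue=[D,E,F] q_used=1 → run D
t=10: queue=[E,F] q_used=0 → run E
t=11: queue=[E,F] q_used=1 → run E
t=12: queue=[E,F] q_used=2 → run E
t=13: queue=[E,F] q_used=3 → run E
t=14: queue=[F] q_used=0 → run F
t=15: queue=[F] q_used=1 → run F
t=16: (idle)
t=17: (idle)
t=18: (idle)

context switches = 6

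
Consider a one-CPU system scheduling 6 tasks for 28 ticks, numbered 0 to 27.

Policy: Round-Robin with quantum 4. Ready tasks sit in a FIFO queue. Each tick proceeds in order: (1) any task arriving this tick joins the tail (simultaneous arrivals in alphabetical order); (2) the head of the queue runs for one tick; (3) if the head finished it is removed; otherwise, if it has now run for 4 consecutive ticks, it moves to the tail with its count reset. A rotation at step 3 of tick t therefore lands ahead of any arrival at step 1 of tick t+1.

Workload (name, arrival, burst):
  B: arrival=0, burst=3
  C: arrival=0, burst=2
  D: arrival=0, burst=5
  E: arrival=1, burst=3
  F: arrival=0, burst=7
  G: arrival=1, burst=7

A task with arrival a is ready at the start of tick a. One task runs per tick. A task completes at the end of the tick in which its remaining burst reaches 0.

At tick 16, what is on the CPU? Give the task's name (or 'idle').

running at tick 16 = G

t=0: queue=[B,C,D,F] q_used=0 → run B
t=1: queue=[B,C,D,F,E,G] q_used=1 → run B
t=2: queue=[B,C,D,F,E,G] q_used=2 → run B
t=3: queue=[C,D,F,E,G] q_used=0 → run C
t=4: queue=[C,D,F,E,G] q_used=1 → run C
t=5: queue=[D,F,E,G] q_used=0 → run D
t=6: queue=[D,F,E,G] q_used=1 → run D
t=7: queue=[D,F,E,G] q_used=2 → run D
t=8: queue=[D,F,E,G] q_used=3 → run D
t=9: queue=[F,E,G,D] q_used=0 → run F
t=10: queue=[F,E,G,D] q_used=1 → run F
t=11: queue=[F,E,G,D] q_used=2 → run F
t=12: queue=[F,E,G,D] q_used=3 → run F
t=13: queue=[E,G,D,F] q_used=0 → run E
t=14: queue=[E,G,D,F] q_used=1 → run E
t=15: queue=[E,G,D,F] q_used=2 → run E
t=16: queue=[G,D,F] q_used=0 → run G
t=17: queue=[G,D,F] q_used=1 → run G
t=18: queue=[G,D,F] q_used=2 → run G
t=19: queue=[G,D,F] q_used=3 → run G
t=20: queue=[D,F,G] q_used=0 → run D
t=21: queue=[F,G] q_used=0 → run F
t=22: queue=[F,G] q_used=1 → run F
t=23: queue=[F,G] q_used=2 → run F
t=24: queue=[G] q_used=0 → run G
t=25: queue=[G] q_used=1 → run G
t=26: queue=[G] q_used=2 → run G
t=27: (idle)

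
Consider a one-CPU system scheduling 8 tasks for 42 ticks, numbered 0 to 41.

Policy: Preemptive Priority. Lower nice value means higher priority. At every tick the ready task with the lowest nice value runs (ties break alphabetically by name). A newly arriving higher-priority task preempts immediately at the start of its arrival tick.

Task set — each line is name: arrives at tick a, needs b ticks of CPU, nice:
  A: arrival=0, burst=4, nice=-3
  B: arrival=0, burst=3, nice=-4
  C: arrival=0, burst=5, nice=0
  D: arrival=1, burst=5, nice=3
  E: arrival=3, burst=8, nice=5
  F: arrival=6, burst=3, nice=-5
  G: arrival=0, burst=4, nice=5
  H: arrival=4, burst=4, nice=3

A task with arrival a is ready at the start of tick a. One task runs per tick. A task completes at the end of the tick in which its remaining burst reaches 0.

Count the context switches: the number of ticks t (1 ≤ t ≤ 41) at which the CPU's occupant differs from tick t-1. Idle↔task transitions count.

context switches = 9

t=0: ready={A,B,C,G} → run B
t=1: ready={A,B,C,D,G} → run B
t=2: ready={A,B,C,D,G} → run B
t=3: ready={A,C,D,E,G} → run A
t=4: ready={A,C,D,E,G,H} → run A
t=5: ready={A,C,D,E,G,H} → run A
t=6: ready={A,C,D,E,F,G,H} → run F
t=7: ready={A,C,D,E,F,G,H} → run F
t=8: ready={A,C,D,E,F,G,H} → run F
t=9: ready={A,C,D,E,G,H} → run A
t=10: ready={C,D,E,G,H} → run C
t=11: ready={C,D,E,G,H} → run C
t=12: ready={C,D,E,G,H} → run C
t=13: ready={C,D,E,G,H} → run C
t=14: ready={C,D,E,G,H} → run C
t=15: ready={D,E,G,H} → run D
t=16: ready={D,E,G,H} → run D
t=17: ready={D,E,G,H} → run D
t=18: ready={D,E,G,H} → run D
t=19: ready={D,E,G,H} → run D
t=20: ready={E,G,H} → run H
t=21: ready={E,G,H} → run H
t=22: ready={E,G,H} → run H
t=23: ready={E,G,H} → run H
t=24: ready={E,G} → run E
t=25: ready={E,G} → run E
t=26: ready={E,G} → run E
t=27: ready={E,G} → run E
t=28: ready={E,G} → run E
t=29: ready={E,G} → run E
t=30: ready={E,G} → run E
t=31: ready={E,G} → run E
t=32: ready={G} → run G
t=33: ready={G} → run G
t=34: ready={G} → run G
t=35: ready={G} → run G
t=36: (idle)
t=37: (idle)
t=38: (idle)
t=39: (idle)
t=40: (idle)
t=41: (idle)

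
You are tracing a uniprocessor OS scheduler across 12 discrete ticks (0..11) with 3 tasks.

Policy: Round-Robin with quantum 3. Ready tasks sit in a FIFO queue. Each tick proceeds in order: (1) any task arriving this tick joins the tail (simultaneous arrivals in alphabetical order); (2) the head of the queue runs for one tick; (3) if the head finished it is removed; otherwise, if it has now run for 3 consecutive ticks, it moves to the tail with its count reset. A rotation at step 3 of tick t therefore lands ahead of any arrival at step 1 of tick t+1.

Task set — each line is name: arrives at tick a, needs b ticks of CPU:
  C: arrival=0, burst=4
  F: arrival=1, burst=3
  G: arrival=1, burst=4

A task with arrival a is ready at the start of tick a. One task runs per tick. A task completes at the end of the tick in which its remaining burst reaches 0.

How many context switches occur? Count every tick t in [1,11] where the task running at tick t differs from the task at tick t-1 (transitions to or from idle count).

t=0: queue=[C] q_used=0 → run C
t=1: queue=[C,F,G] q_used=1 → run C
t=2: queue=[C,F,G] q_used=2 → run C
t=3: queue=[F,G,C] q_used=0 → run F
t=4: queue=[F,G,C] q_used=1 → run F
t=5: queue=[F,G,C] q_used=2 → run F
t=6: queue=[G,C] q_used=0 → run G
t=7: queue=[G,C] q_used=1 → run G
t=8: queue=[G,C] q_used=2 → run G
t=9: queue=[C,G] q_used=0 → run C
t=10: queue=[G] q_used=0 → run G
t=11: (idle)

context switches = 5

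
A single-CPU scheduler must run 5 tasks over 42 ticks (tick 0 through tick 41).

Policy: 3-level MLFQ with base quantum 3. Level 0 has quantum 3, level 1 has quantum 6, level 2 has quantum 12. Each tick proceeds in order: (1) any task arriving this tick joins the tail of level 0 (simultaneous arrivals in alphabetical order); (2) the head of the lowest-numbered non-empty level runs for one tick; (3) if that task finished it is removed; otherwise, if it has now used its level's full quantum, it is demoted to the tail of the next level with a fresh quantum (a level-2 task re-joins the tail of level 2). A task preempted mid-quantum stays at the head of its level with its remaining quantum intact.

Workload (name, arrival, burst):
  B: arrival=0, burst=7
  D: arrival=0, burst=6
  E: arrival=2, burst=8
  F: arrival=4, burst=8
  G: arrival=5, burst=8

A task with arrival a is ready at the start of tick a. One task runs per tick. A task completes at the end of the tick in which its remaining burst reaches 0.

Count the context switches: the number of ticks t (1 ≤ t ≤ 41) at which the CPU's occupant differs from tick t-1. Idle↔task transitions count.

t=0: L0/L1/L2 = BD/-/- → run B
t=1: L0/L1/L2 = BD/-/- → run B
t=2: L0/L1/L2 = BDE/-/- → run B
t=3: L0/L1/L2 = DE/B/- → run D
t=4: L0/L1/L2 = DEF/B/- → run D
t=5: L0/L1/L2 = DEFG/B/- → run D
t=6: L0/L1/L2 = EFG/BD/- → run E
t=7: L0/L1/L2 = EFG/BD/- → run E
t=8: L0/L1/L2 = EFG/BD/- → run E
t=9: L0/L1/L2 = FG/BDE/- → run F
t=10: L0/L1/L2 = FG/BDE/- → run F
t=11: L0/L1/L2 = FG/BDE/- → run F
t=12: L0/L1/L2 = G/BDEF/- → run G
t=13: L0/L1/L2 = G/BDEF/- → run G
t=14: L0/L1/L2 = G/BDEF/- → run G
t=15: L0/L1/L2 = -/BDEFG/- → run B
t=16: L0/L1/L2 = -/BDEFG/- → run B
t=17: L0/L1/L2 = -/BDEFG/- → run B
t=18: L0/L1/L2 = -/BDEFG/- → run B
t=19: L0/L1/L2 = -/DEFG/- → run D
t=20: L0/L1/L2 = -/DEFG/- → run D
t=21: L0/L1/L2 = -/DEFG/- → run D
t=22: L0/L1/L2 = -/EFG/- → run E
t=23: L0/L1/L2 = -/EFG/- → run E
t=24: L0/L1/L2 = -/EFG/- → run E
t=25: L0/L1/L2 = -/EFG/- → run E
t=26: L0/L1/L2 = -/EFG/- → run E
t=27: L0/L1/L2 = -/FG/- → run F
t=28: L0/L1/L2 = -/FG/- → run F
t=29: L0/L1/L2 = -/FG/- → run F
t=30: L0/L1/L2 = -/FG/- → run F
t=31: L0/L1/L2 = -/FG/- → run F
t=32: L0/L1/L2 = -/G/- → run G
t=33: L0/L1/L2 = -/G/- → run G
t=34: L0/L1/L2 = -/G/- → run G
t=35: L0/L1/L2 = -/G/- → run G
t=36: L0/L1/L2 = -/G/- → run G
t=37: (idle)
t=38: (idle)
t=39: (idle)
t=40: (idle)
t=41: (idle)

context switches = 10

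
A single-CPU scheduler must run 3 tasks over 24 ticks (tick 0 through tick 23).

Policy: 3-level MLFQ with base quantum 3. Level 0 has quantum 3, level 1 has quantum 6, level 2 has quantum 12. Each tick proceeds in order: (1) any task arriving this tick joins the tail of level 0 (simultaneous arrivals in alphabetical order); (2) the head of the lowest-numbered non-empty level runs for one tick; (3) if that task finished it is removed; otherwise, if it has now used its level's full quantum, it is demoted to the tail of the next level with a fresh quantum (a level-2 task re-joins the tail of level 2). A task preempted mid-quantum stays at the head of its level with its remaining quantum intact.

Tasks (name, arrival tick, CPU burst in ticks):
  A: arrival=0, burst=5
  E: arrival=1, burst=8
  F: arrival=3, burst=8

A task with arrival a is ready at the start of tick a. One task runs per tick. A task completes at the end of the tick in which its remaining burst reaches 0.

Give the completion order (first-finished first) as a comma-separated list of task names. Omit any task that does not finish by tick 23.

completion order = A, E, F

t=0: L0/L1/L2 = A/-/- → run A
t=1: L0/L1/L2 = AE/-/- → run A
t=2: L0/L1/L2 = AE/-/- → run A
t=3: L0/L1/L2 = EF/A/- → run E
t=4: L0/L1/L2 = EF/A/- → run E
t=5: L0/L1/L2 = EF/A/- → run E
t=6: L0/L1/L2 = F/AE/- → run F
t=7: L0/L1/L2 = F/AE/- → run F
t=8: L0/L1/L2 = F/AE/- → run F
t=9: L0/L1/L2 = -/AEF/- → run A
t=10: L0/L1/L2 = -/AEF/- → run A
t=11: L0/L1/L2 = -/EF/- → run E
t=12: L0/L1/L2 = -/EF/- → run E
t=13: L0/L1/L2 = -/EF/- → run E
t=14: L0/L1/L2 = -/EF/- → run E
t=15: L0/L1/L2 = -/EF/- → run E
t=16: L0/L1/L2 = -/F/- → run F
t=17: L0/L1/L2 = -/F/- → run F
t=18: L0/L1/L2 = -/F/- → run F
t=19: L0/L1/L2 = -/F/- → run F
t=20: L0/L1/L2 = -/F/- → run F
t=21: (idle)
t=22: (idle)
t=23: (idle)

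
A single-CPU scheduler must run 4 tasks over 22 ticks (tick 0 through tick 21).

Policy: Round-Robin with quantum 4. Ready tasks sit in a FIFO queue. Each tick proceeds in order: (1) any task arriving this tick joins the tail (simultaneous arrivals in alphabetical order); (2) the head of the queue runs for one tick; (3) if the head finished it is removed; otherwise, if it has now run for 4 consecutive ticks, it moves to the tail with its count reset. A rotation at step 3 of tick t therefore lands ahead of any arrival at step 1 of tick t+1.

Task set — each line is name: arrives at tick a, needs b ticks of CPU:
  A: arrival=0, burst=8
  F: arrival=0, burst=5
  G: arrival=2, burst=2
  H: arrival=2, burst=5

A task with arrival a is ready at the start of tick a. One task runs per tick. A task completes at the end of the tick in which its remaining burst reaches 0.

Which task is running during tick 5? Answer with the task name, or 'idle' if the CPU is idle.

running at tick 5 = F

t=0: queue=[A,F] q_used=0 → run A
t=1: queue=[A,F] q_used=1 → run A
t=2: queue=[A,F,G,H] q_used=2 → run A
t=3: queue=[A,F,G,H] q_used=3 → run A
t=4: queue=[F,G,H,A] q_used=0 → run F
t=5: queue=[F,G,H,A] q_used=1 → run F
t=6: queue=[F,G,H,A] q_used=2 → run F
t=7: queue=[F,G,H,A] q_used=3 → run F
t=8: queue=[G,H,A,F] q_used=0 → run G
t=9: queue=[G,H,A,F] q_used=1 → run G
t=10: queue=[H,A,F] q_used=0 → run H
t=11: queue=[H,A,F] q_used=1 → run H
t=12: queue=[H,A,F] q_used=2 → run H
t=13: queue=[H,A,F] q_used=3 → run H
t=14: queue=[A,F,H] q_used=0 → run A
t=15: queue=[A,F,H] q_used=1 → run A
t=16: queue=[A,F,H] q_used=2 → run A
t=17: queue=[A,F,H] q_used=3 → run A
t=18: queue=[F,H] q_used=0 → run F
t=19: queue=[H] q_used=0 → run H
t=20: (idle)
t=21: (idle)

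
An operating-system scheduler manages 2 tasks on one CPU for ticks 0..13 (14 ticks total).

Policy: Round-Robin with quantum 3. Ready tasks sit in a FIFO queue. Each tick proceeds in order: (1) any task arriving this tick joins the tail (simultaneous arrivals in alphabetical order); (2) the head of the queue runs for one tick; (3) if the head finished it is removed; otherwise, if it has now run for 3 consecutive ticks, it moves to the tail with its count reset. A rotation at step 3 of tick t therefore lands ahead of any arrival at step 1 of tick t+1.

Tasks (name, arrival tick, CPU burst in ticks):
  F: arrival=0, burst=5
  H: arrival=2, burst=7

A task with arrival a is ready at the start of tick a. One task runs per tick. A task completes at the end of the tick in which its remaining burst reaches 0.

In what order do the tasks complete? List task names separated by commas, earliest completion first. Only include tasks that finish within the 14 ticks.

completion order = F, H

t=0: queue=[F] q_used=0 → run F
t=1: queue=[F] q_used=1 → run F
t=2: queue=[F,H] q_used=2 → run F
t=3: queue=[H,F] q_used=0 → run H
t=4: queue=[H,F] q_used=1 → run H
t=5: queue=[H,F] q_used=2 → run H
t=6: queue=[F,H] q_used=0 → run F
t=7: queue=[F,H] q_used=1 → run F
t=8: queue=[H] q_used=0 → run H
t=9: queue=[H] q_used=1 → run H
t=10: queue=[H] q_used=2 → run H
t=11: queue=[H] q_used=0 → run H
t=12: (idle)
t=13: (idle)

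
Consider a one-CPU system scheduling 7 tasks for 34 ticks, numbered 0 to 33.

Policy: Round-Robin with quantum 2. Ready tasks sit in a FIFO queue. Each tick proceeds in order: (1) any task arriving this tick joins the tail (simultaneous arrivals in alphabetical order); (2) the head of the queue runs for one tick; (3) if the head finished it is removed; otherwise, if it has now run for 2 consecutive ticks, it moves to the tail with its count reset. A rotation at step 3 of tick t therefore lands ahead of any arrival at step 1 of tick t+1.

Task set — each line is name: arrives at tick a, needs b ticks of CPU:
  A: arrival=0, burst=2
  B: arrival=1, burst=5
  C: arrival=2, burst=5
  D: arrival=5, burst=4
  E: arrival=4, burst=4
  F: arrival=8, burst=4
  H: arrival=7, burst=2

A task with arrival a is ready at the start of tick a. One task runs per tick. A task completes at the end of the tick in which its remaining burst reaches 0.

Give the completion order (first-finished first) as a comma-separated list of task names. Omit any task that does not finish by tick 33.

t=0: queue=[A] q_used=0 → run A
t=1: queue=[A,B] q_used=1 → run A
t=2: queue=[B,C] q_used=0 → run B
t=3: queue=[B,C] q_used=1 → run B
t=4: queue=[C,B,E] q_used=0 → run C
t=5: queue=[C,B,E,D] q_used=1 → run C
t=6: queue=[B,E,D,C] q_used=0 → run B
t=7: queue=[B,E,D,C,H] q_used=1 → run B
t=8: queue=[E,D,C,H,B,F] q_used=0 → run E
t=9: queue=[E,D,C,H,B,F] q_used=1 → run E
t=10: queue=[D,C,H,B,F,E] q_used=0 → run D
t=11: queue=[D,C,H,B,F,E] q_used=1 → run D
t=12: queue=[C,H,B,F,E,D] q_used=0 → run C
t=13: queue=[C,H,B,F,E,D] q_used=1 → run C
t=14: queue=[H,B,F,E,D,C] q_used=0 → run H
t=15: queue=[H,B,F,E,D,C] q_used=1 → run H
t=16: queue=[B,F,E,D,C] q_used=0 → run B
t=17: queue=[F,E,D,C] q_used=0 → run F
t=18: queue=[F,E,D,C] q_used=1 → run F
t=19: queue=[E,D,C,F] q_used=0 → run E
t=20: queue=[E,D,C,F] q_used=1 → run E
t=21: queue=[D,C,F] q_used=0 → run D
t=22: queue=[D,C,F] q_used=1 → run D
t=23: queue=[C,F] q_used=0 → run C
t=24: queue=[F] q_used=0 → run F
t=25: queue=[F] q_used=1 → run F
t=26: (idle)
t=27: (idle)
t=28: (idle)
t=29: (idle)
t=30: (idle)
t=31: (idle)
t=32: (idle)
t=33: (idle)

completion order = A, H, B, E, D, C, F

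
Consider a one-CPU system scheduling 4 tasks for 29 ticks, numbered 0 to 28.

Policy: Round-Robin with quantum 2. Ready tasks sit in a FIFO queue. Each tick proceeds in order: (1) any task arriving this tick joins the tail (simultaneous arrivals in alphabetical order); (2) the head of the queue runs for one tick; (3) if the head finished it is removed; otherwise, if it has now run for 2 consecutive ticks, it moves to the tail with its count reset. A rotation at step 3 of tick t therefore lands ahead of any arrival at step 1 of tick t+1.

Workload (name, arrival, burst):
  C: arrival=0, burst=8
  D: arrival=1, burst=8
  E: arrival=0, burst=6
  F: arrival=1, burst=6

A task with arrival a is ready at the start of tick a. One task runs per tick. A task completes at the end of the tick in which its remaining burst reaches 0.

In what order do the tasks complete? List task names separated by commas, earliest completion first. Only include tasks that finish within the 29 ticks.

t=0: queue=[C,E] q_used=0 → run C
t=1: queue=[C,E,D,F] q_used=1 → run C
t=2: queue=[E,D,F,C] q_used=0 → run E
t=3: queue=[E,D,F,C] q_used=1 → run E
t=4: queue=[D,F,C,E] q_used=0 → run D
t=5: queue=[D,F,C,E] q_used=1 → run D
t=6: queue=[F,C,E,D] q_used=0 → run F
t=7: queue=[F,C,E,D] q_used=1 → run F
t=8: queue=[C,E,D,F] q_used=0 → run C
t=9: queue=[C,E,D,F] q_used=1 → run C
t=10: queue=[E,D,F,C] q_used=0 → run E
t=11: queue=[E,D,F,C] q_used=1 → run E
t=12: queue=[D,F,C,E] q_used=0 → run D
t=13: queue=[D,F,C,E] q_used=1 → run D
t=14: queue=[F,C,E,D] q_used=0 → run F
t=15: queue=[F,C,E,D] q_used=1 → run F
t=16: queue=[C,E,D,F] q_used=0 → run C
t=17: queue=[C,E,D,F] q_used=1 → run C
t=18: queue=[E,D,F,C] q_used=0 → run E
t=19: queue=[E,D,F,C] q_used=1 → run E
t=20: queue=[D,F,C] q_used=0 → run D
t=21: queue=[D,F,C] q_used=1 → run D
t=22: queue=[F,C,D] q_used=0 → run F
t=23: queue=[F,C,D] q_used=1 → run F
t=24: queue=[C,D] q_used=0 → run C
t=25: queue=[C,D] q_used=1 → run C
t=26: queue=[D] q_used=0 → run D
t=27: queue=[D] q_used=1 → run D
t=28: (idle)

completion order = E, F, C, D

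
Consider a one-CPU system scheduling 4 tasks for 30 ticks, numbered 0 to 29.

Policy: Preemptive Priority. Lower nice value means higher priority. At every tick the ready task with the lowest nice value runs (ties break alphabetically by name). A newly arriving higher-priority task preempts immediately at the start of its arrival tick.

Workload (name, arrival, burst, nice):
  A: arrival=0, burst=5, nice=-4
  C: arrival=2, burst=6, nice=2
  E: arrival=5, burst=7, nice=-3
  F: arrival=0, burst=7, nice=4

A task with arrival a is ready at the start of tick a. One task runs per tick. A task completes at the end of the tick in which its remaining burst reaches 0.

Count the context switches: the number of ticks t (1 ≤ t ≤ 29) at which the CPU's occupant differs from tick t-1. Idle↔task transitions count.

context switches = 4

t=0: ready={A,F} → run A
t=1: ready={A,F} → run A
t=2: ready={A,C,F} → run A
t=3: ready={A,C,F} → run A
t=4: ready={A,C,F} → run A
t=5: ready={C,E,F} → run E
t=6: ready={C,E,F} → run E
t=7: ready={C,E,F} → run E
t=8: ready={C,E,F} → run E
t=9: ready={C,E,F} → run E
t=10: ready={C,E,F} → run E
t=11: ready={C,E,F} → run E
t=12: ready={C,F} → run C
t=13: ready={C,F} → run C
t=14: ready={C,F} → run C
t=15: ready={C,F} → run C
t=16: ready={C,F} → run C
t=17: ready={C,F} → run C
t=18: ready={F} → run F
t=19: ready={F} → run F
t=20: ready={F} → run F
t=21: ready={F} → run F
t=22: ready={F} → run F
t=23: ready={F} → run F
t=24: ready={F} → run F
t=25: (idle)
t=26: (idle)
t=27: (idle)
t=28: (idle)
t=29: (idle)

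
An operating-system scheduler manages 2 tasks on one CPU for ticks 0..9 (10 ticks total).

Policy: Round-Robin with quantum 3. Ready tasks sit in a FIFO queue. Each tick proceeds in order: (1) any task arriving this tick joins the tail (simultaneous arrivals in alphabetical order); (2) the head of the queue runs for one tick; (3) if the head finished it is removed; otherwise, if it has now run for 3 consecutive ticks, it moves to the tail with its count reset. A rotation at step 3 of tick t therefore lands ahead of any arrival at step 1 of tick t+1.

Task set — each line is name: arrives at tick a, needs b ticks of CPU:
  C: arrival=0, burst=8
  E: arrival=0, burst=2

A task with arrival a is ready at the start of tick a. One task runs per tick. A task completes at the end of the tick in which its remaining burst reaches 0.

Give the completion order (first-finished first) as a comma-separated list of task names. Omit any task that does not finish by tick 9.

t=0: queue=[C,E] q_used=0 → run C
t=1: queue=[C,E] q_used=1 → run C
t=2: queue=[C,E] q_used=2 → run C
t=3: queue=[E,C] q_used=0 → run E
t=4: queue=[E,C] q_used=1 → run E
t=5: queue=[C] q_used=0 → run C
t=6: queue=[C] q_used=1 → run C
t=7: queue=[C] q_used=2 → run C
t=8: queue=[C] q_used=0 → run C
t=9: queue=[C] q_used=1 → run C

completion order = E, C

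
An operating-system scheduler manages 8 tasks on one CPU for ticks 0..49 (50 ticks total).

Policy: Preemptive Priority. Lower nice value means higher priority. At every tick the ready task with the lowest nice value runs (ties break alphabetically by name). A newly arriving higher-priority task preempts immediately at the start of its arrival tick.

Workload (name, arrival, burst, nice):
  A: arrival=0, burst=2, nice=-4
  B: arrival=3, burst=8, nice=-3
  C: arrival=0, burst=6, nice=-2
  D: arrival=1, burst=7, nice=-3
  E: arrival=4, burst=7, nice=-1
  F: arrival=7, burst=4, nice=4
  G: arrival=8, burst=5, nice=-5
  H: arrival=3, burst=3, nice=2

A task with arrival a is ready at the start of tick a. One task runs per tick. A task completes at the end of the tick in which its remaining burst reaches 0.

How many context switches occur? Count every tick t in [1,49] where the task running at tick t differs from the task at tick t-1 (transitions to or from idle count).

context switches = 10

t=0: ready={A,C} → run A
t=1: ready={A,C,D} → run A
t=2: ready={C,D} → run D
t=3: ready={B,C,D,H} → run B
t=4: ready={B,C,D,E,H} → run B
t=5: ready={B,C,D,E,H} → run B
t=6: ready={B,C,D,E,H} → run B
t=7: ready={B,C,D,E,F,H} → run B
t=8: ready={B,C,D,E,F,G,H} → run G
t=9: ready={B,C,D,E,F,G,H} → run G
t=10: ready={B,C,D,E,F,G,H} → run G
t=11: ready={B,C,D,E,F,G,H} → run G
t=12: ready={B,C,D,E,F,G,H} → run G
t=13: ready={B,C,D,E,F,H} → run B
t=14: ready={B,C,D,E,F,H} → run B
t=15: ready={B,C,D,E,F,H} → run B
t=16: ready={C,D,E,F,H} → run D
t=17: ready={C,D,E,F,H} → run D
t=18: ready={C,D,E,F,H} → run D
t=19: ready={C,D,E,F,H} → run D
t=20: ready={C,D,E,F,H} → run D
t=21: ready={C,D,E,F,H} → run D
t=22: ready={C,E,F,H} → run C
t=23: ready={C,E,F,H} → run C
t=24: ready={C,E,F,H} → run C
t=25: ready={C,E,F,H} → run C
t=26: ready={C,E,F,H} → run C
t=27: ready={C,E,F,H} → run C
t=28: ready={E,F,H} → run E
t=29: ready={E,F,H} → run E
t=30: ready={E,F,H} → run E
t=31: ready={E,F,H} → run E
t=32: ready={E,F,H} → run E
t=33: ready={E,F,H} → run E
t=34: ready={E,F,H} → run E
t=35: ready={F,H} → run H
t=36: ready={F,H} → run H
t=37: ready={F,H} → run H
t=38: ready={F} → run F
t=39: ready={F} → run F
t=40: ready={F} → run F
t=41: ready={F} → run F
t=42: (idle)
t=43: (idle)
t=44: (idle)
t=45: (idle)
t=46: (idle)
t=47: (idle)
t=48: (idle)
t=49: (idle)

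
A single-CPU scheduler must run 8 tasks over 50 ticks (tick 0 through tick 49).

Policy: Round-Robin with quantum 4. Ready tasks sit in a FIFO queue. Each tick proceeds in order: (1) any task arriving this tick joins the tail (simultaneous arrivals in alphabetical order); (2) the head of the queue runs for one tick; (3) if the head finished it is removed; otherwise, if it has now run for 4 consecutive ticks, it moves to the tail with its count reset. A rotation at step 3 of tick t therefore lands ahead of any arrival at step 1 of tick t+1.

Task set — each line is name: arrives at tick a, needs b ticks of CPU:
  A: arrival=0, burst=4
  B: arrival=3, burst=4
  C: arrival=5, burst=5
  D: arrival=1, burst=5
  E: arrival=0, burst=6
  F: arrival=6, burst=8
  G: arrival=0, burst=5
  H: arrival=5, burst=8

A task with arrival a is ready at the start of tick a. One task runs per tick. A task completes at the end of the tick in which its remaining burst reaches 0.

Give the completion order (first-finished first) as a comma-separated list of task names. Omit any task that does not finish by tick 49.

t=0: queue=[A,E,G] q_used=0 → run A
t=1: queue=[A,E,G,D] q_used=1 → run A
t=2: queue=[A,E,G,D] q_used=2 → run A
t=3: queue=[A,E,G,D,B] q_used=3 → run A
t=4: queue=[E,G,D,B] q_used=0 → run E
t=5: queue=[E,G,D,B,C,H] q_used=1 → run E
t=6: queue=[E,G,D,B,C,H,F] q_used=2 → run E
t=7: queue=[E,G,D,B,C,H,F] q_used=3 → run E
t=8: queue=[G,D,B,C,H,F,E] q_used=0 → run G
t=9: queue=[G,D,B,C,H,F,E] q_used=1 → run G
t=10: queue=[G,D,B,C,H,F,E] q_used=2 → run G
t=11: queue=[G,D,B,C,H,F,E] q_used=3 → run G
t=12: queue=[D,B,C,H,F,E,G] q_used=0 → run D
t=13: queue=[D,B,C,H,F,E,G] q_used=1 → run D
t=14: queue=[D,B,C,H,F,E,G] q_used=2 → run D
t=15: queue=[D,B,C,H,F,E,G] q_used=3 → run D
t=16: queue=[B,C,H,F,E,G,D] q_used=0 → run B
t=17: queue=[B,C,H,F,E,G,D] q_used=1 → run B
t=18: queue=[B,C,H,F,E,G,D] q_used=2 → run B
t=19: queue=[B,C,H,F,E,G,D] q_used=3 → run B
t=20: queue=[C,H,F,E,G,D] q_used=0 → run C
t=21: queue=[C,H,F,E,G,D] q_used=1 → run C
t=22: queue=[C,H,F,E,G,D] q_used=2 → run C
t=23: queue=[C,H,F,E,G,D] q_used=3 → run C
t=24: queue=[H,F,E,G,D,C] q_used=0 → run H
t=25: queue=[H,F,E,G,D,C] q_used=1 → run H
t=26: queue=[H,F,E,G,D,C] q_used=2 → run H
t=27: queue=[H,F,E,G,D,C] q_used=3 → run H
t=28: queue=[F,E,G,D,C,H] q_used=0 → run F
t=29: queue=[F,E,G,D,C,H] q_used=1 → run F
t=30: queue=[F,E,G,D,C,H] q_used=2 → run F
t=31: queue=[F,E,G,D,C,H] q_used=3 → run F
t=32: queue=[E,G,D,C,H,F] q_used=0 → run E
t=33: queue=[E,G,D,C,H,F] q_used=1 → run E
t=34: queue=[G,D,C,H,F] q_used=0 → run G
t=35: queue=[D,C,H,F] q_used=0 → run D
t=36: queue=[C,H,F] q_used=0 → run C
t=37: queue=[H,F] q_used=0 → run H
t=38: queue=[H,F] q_used=1 → run H
t=39: queue=[H,F] q_used=2 → run H
t=40: queue=[H,F] q_used=3 → run H
t=41: queue=[F] q_used=0 → run F
t=42: queue=[F] q_used=1 → run F
t=43: queue=[F] q_used=2 → run F
t=44: queue=[F] q_used=3 → run F
t=45: (idle)
t=46: (idle)
t=47: (idle)
t=48: (idle)
t=49: (idle)

completion order = A, B, E, G, D, C, H, F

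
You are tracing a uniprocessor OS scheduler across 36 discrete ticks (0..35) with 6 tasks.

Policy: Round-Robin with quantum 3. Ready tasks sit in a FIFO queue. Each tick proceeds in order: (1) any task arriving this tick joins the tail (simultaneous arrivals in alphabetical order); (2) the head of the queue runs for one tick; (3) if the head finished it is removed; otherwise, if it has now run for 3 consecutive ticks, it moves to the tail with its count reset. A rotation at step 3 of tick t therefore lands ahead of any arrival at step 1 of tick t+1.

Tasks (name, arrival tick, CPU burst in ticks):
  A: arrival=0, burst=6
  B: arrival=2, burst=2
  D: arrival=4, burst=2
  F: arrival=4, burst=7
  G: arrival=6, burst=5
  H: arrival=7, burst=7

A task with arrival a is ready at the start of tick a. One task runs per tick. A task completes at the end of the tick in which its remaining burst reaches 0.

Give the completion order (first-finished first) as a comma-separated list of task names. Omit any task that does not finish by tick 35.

t=0: queue=[A] q_used=0 → run A
t=1: queue=[A] q_used=1 → run A
t=2: queue=[A,B] q_used=2 → run A
t=3: queue=[B,A] q_used=0 → run B
t=4: queue=[B,A,D,F] q_used=1 → run B
t=5: queue=[A,D,F] q_used=0 → run A
t=6: queue=[A,D,F,G] q_used=1 → run A
t=7: queue=[A,D,F,G,H] q_used=2 → run A
t=8: queue=[D,F,G,H] q_used=0 → run D
t=9: queue=[D,F,G,H] q_used=1 → run D
t=10: queue=[F,G,H] q_used=0 → run F
t=11: queue=[F,G,H] q_used=1 → run F
t=12: queue=[F,G,H] q_used=2 → run F
t=13: queue=[G,H,F] q_used=0 → run G
t=14: queue=[G,H,F] q_used=1 → run G
t=15: queue=[G,H,F] q_used=2 → run G
t=16: queue=[H,F,G] q_used=0 → run H
t=17: queue=[H,F,G] q_used=1 → run H
t=18: queue=[H,F,G] q_used=2 → run H
t=19: queue=[F,G,H] q_used=0 → run F
t=20: queue=[F,G,H] q_used=1 → run F
t=21: queue=[F,G,H] q_used=2 → run F
t=22: queue=[G,H,F] q_used=0 → run G
t=23: queue=[G,H,F] q_used=1 → run G
t=24: queue=[H,F] q_used=0 → run H
t=25: queue=[H,F] q_used=1 → run H
t=26: queue=[H,F] q_used=2 → run H
t=27: queue=[F,H] q_used=0 → run F
t=28: queue=[H] q_used=0 → run H
t=29: (idle)
t=30: (idle)
t=31: (idle)
t=32: (idle)
t=33: (idle)
t=34: (idle)
t=35: (idle)

completion order = B, A, D, G, F, H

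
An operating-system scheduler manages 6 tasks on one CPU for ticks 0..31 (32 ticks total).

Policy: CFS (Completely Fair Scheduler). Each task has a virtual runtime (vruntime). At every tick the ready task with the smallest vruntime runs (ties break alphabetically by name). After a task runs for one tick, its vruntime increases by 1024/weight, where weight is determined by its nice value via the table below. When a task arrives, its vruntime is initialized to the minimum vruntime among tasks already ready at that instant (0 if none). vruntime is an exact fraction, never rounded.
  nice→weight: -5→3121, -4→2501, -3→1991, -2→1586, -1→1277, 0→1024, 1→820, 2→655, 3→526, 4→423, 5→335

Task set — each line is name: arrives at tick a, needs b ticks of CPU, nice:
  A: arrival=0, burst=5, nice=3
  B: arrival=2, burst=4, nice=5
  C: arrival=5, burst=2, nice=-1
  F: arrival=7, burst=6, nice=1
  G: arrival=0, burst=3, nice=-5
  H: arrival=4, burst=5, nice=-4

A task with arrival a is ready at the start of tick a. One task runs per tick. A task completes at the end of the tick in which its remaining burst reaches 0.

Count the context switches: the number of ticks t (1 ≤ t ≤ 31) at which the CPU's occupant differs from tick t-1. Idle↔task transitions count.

t=0: vr[A=0 G=0] → run A
t=1: vr[A=512/263 G=0] → run G
t=2: vr[A=512/263 B=1024/3121 G=1024/3121] → run B
t=3: vr[A=512/263 B=3538944/1045535 G=1024/3121] → run G
t=4: vr[A=512/263 B=3538944/1045535 G=2048/3121 H=2048/3121] → run G
t=5: vr[A=512/263 B=3538944/1045535 C=2048/3121 H=2048/3121] → run C
t=6: vr[A=512/263 B=3538944/1045535 C=5811200/3985517 H=2048/3121] → run H
t=7: vr[A=512/263 B=3538944/1045535 C=5811200/3985517 F=8317952/7805621 H=8317952/7805621] → run F
t=8: vr[A=512/263 B=3538944/1045535 C=5811200/3985517 F=90327296/39028105 H=8317952/7805621] → run H
t=9: vr[A=512/263 B=3538944/1045535 C=5811200/3985517 F=90327296/39028105 H=11513856/7805621] → run C
t=10: vr[A=512/263 B=3538944/1045535 F=90327296/39028105 H=11513856/7805621] → run H
t=11: vr[A=512/263 B=3538944/1045535 F=90327296/39028105 H=14709760/7805621] → run H
t=12: vr[A=512/263 B=3538944/1045535 F=90327296/39028105 H=17905664/7805621] → run A
t=13: vr[A=1024/263 B=3538944/1045535 F=90327296/39028105 H=17905664/7805621] → run H
t=14: vr[A=1024/263 B=3538944/1045535 F=90327296/39028105] → run F
t=15: vr[A=1024/263 B=3538944/1045535 F=139064832/39028105] → run B
t=16: vr[A=1024/263 B=6734848/1045535 F=139064832/39028105] → run F
t=17: vr[A=1024/263 B=6734848/1045535 F=187802368/39028105] → run A
t=18: vr[A=1536/263 B=6734848/1045535 F=187802368/39028105] → run F
t=19: vr[A=1536/263 B=6734848/1045535 F=236539904/39028105] → run A
t=20: vr[A=2048/263 B=6734848/1045535 F=236539904/39028105] → run F
t=21: vr[A=2048/263 B=6734848/1045535 F=57055488/7805621] → run B
t=22: vr[A=2048/263 B=9930752/1045535 F=57055488/7805621] → run F
t=23: vr[A=2048/263 B=9930752/1045535] → run A
t=24: vr[B=9930752/1045535] → run B
t=25: (idle)
t=26: (idle)
t=27: (idle)
t=28: (idle)
t=29: (idle)
t=30: (idle)
t=31: (idle)

context switches = 23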